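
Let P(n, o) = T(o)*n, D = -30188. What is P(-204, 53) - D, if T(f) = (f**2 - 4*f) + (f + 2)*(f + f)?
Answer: -1688920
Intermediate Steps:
T(f) = f**2 - 4*f + 2*f*(2 + f) (T(f) = (f**2 - 4*f) + (2 + f)*(2*f) = (f**2 - 4*f) + 2*f*(2 + f) = f**2 - 4*f + 2*f*(2 + f))
P(n, o) = 3*n*o**2 (P(n, o) = (3*o**2)*n = 3*n*o**2)
P(-204, 53) - D = 3*(-204)*53**2 - 1*(-30188) = 3*(-204)*2809 + 30188 = -1719108 + 30188 = -1688920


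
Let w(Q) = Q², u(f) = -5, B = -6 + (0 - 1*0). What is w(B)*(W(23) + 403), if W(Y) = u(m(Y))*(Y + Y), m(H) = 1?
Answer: 6228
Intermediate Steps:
B = -6 (B = -6 + (0 + 0) = -6 + 0 = -6)
W(Y) = -10*Y (W(Y) = -5*(Y + Y) = -10*Y)
w(B)*(W(23) + 403) = (-6)²*(-10*23 + 403) = 36*(-230 + 403) = 36*173 = 6228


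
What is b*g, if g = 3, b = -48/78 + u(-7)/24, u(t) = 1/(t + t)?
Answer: -2701/1456 ≈ -1.8551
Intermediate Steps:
u(t) = 1/(2*t)
b = -2701/4368 (b = -48/78 + ((1/2)/(-7))/24 = -48*1/78 + ((1/2)*(-1/7))*(1/24) = -8/13 - 1/14*1/24 = -8/13 - 1/336 = -2701/4368 ≈ -0.61836)
b*g = -2701/4368*3 = -2701/1456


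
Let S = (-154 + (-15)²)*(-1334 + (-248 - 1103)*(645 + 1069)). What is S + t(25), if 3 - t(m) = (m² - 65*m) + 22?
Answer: -164502327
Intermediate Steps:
t(m) = -19 - m² + 65*m (t(m) = 3 - ((m² - 65*m) + 22) = 3 - (22 + m² - 65*m) = 3 + (-22 - m² + 65*m) = -19 - m² + 65*m)
S = -164503308 (S = (-154 + 225)*(-1334 - 1351*1714) = 71*(-1334 - 2315614) = 71*(-2316948) = -164503308)
S + t(25) = -164503308 + (-19 - 1*25² + 65*25) = -164503308 + (-19 - 1*625 + 1625) = -164503308 + (-19 - 625 + 1625) = -164503308 + 981 = -164502327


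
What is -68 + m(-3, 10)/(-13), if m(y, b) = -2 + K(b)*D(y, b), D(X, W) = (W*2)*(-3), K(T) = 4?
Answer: -642/13 ≈ -49.385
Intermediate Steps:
D(X, W) = -6*W (D(X, W) = (2*W)*(-3) = -6*W)
m(y, b) = -2 - 24*b (m(y, b) = -2 + 4*(-6*b) = -2 - 24*b)
-68 + m(-3, 10)/(-13) = -68 + (-2 - 24*10)/(-13) = -68 - (-2 - 240)/13 = -68 - 1/13*(-242) = -68 + 242/13 = -642/13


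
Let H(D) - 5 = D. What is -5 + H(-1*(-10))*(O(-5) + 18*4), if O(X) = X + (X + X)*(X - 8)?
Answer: 2950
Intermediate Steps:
H(D) = 5 + D
O(X) = X + 2*X*(-8 + X) (O(X) = X + (2*X)*(-8 + X) = X + 2*X*(-8 + X))
-5 + H(-1*(-10))*(O(-5) + 18*4) = -5 + (5 - 1*(-10))*(-5*(-15 + 2*(-5)) + 18*4) = -5 + (5 + 10)*(-5*(-15 - 10) + 72) = -5 + 15*(-5*(-25) + 72) = -5 + 15*(125 + 72) = -5 + 15*197 = -5 + 2955 = 2950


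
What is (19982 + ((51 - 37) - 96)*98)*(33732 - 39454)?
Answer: -68355012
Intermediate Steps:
(19982 + ((51 - 37) - 96)*98)*(33732 - 39454) = (19982 + (14 - 96)*98)*(-5722) = (19982 - 82*98)*(-5722) = (19982 - 8036)*(-5722) = 11946*(-5722) = -68355012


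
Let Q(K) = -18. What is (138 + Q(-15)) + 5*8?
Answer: 160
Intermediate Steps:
(138 + Q(-15)) + 5*8 = (138 - 18) + 5*8 = 120 + 40 = 160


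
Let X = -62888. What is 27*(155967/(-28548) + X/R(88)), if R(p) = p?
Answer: -678394395/34892 ≈ -19443.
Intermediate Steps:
27*(155967/(-28548) + X/R(88)) = 27*(155967/(-28548) - 62888/88) = 27*(155967*(-1/28548) - 62888*1/88) = 27*(-51989/9516 - 7861/11) = 27*(-75377155/104676) = -678394395/34892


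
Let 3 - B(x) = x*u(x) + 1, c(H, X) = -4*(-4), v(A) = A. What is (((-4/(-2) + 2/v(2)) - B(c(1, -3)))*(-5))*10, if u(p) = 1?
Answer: -850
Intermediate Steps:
c(H, X) = 16
B(x) = 2 - x (B(x) = 3 - (x*1 + 1) = 3 - (x + 1) = 3 - (1 + x) = 3 + (-1 - x) = 2 - x)
(((-4/(-2) + 2/v(2)) - B(c(1, -3)))*(-5))*10 = (((-4/(-2) + 2/2) - (2 - 1*16))*(-5))*10 = (((-4*(-1/2) + 2*(1/2)) - (2 - 16))*(-5))*10 = (((2 + 1) - 1*(-14))*(-5))*10 = ((3 + 14)*(-5))*10 = (17*(-5))*10 = -85*10 = -850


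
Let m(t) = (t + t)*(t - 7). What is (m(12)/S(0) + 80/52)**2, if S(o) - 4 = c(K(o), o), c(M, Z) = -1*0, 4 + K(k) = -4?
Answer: 168100/169 ≈ 994.67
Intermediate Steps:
K(k) = -8 (K(k) = -4 - 4 = -8)
c(M, Z) = 0
S(o) = 4 (S(o) = 4 + 0 = 4)
m(t) = 2*t*(-7 + t) (m(t) = (2*t)*(-7 + t) = 2*t*(-7 + t))
(m(12)/S(0) + 80/52)**2 = ((2*12*(-7 + 12))/4 + 80/52)**2 = ((2*12*5)*(1/4) + 80*(1/52))**2 = (120*(1/4) + 20/13)**2 = (30 + 20/13)**2 = (410/13)**2 = 168100/169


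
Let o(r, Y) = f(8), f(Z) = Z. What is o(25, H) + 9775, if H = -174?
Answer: 9783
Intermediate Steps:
o(r, Y) = 8
o(25, H) + 9775 = 8 + 9775 = 9783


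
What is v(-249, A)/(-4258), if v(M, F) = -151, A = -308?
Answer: 151/4258 ≈ 0.035463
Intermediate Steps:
v(-249, A)/(-4258) = -151/(-4258) = -151*(-1/4258) = 151/4258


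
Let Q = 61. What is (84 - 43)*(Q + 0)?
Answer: 2501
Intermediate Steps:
(84 - 43)*(Q + 0) = (84 - 43)*(61 + 0) = 41*61 = 2501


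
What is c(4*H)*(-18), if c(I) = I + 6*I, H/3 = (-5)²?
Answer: -37800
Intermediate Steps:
H = 75 (H = 3*(-5)² = 3*25 = 75)
c(I) = 7*I
c(4*H)*(-18) = (7*(4*75))*(-18) = (7*300)*(-18) = 2100*(-18) = -37800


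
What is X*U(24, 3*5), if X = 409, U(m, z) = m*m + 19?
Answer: 243355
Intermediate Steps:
U(m, z) = 19 + m² (U(m, z) = m² + 19 = 19 + m²)
X*U(24, 3*5) = 409*(19 + 24²) = 409*(19 + 576) = 409*595 = 243355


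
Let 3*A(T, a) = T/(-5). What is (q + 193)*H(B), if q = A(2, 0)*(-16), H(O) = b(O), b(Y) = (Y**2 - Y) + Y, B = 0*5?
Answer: 0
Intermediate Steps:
B = 0
b(Y) = Y**2
A(T, a) = -T/15 (A(T, a) = (T/(-5))/3 = (T*(-1/5))/3 = (-T/5)/3 = -T/15)
H(O) = O**2
q = 32/15 (q = -1/15*2*(-16) = -2/15*(-16) = 32/15 ≈ 2.1333)
(q + 193)*H(B) = (32/15 + 193)*0**2 = (2927/15)*0 = 0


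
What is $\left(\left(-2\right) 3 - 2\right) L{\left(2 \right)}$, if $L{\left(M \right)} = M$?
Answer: $-16$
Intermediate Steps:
$\left(\left(-2\right) 3 - 2\right) L{\left(2 \right)} = \left(\left(-2\right) 3 - 2\right) 2 = \left(-6 - 2\right) 2 = \left(-8\right) 2 = -16$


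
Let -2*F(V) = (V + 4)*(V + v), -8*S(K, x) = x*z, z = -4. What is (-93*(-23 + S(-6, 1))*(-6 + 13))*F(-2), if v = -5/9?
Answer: 74865/2 ≈ 37433.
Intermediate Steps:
v = -5/9 (v = -5*1/9 = -5/9 ≈ -0.55556)
S(K, x) = x/2 (S(K, x) = -x*(-4)/8 = -(-1)*x/2 = x/2)
F(V) = -(4 + V)*(-5/9 + V)/2 (F(V) = -(V + 4)*(V - 5/9)/2 = -(4 + V)*(-5/9 + V)/2)
(-93*(-23 + S(-6, 1))*(-6 + 13))*F(-2) = (-93*(-23 + (1/2)*1)*(-6 + 13))*(10/9 - 31/18*(-2) - 1/2*(-2)**2) = (-93*(-23 + 1/2)*7)*(10/9 + 31/9 - 1/2*4) = (-(-4185)*7/2)*(10/9 + 31/9 - 2) = -93*(-315/2)*(23/9) = (29295/2)*(23/9) = 74865/2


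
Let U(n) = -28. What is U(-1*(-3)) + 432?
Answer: 404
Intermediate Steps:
U(-1*(-3)) + 432 = -28 + 432 = 404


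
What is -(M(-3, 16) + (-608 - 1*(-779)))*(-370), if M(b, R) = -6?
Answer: 61050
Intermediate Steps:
-(M(-3, 16) + (-608 - 1*(-779)))*(-370) = -(-6 + (-608 - 1*(-779)))*(-370) = -(-6 + (-608 + 779))*(-370) = -(-6 + 171)*(-370) = -165*(-370) = -1*(-61050) = 61050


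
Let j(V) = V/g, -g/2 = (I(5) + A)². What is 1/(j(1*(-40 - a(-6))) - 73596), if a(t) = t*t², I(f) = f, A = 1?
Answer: -9/662386 ≈ -1.3587e-5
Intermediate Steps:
g = -72 (g = -2*(5 + 1)² = -2*6² = -2*36 = -72)
a(t) = t³
j(V) = -V/72 (j(V) = V/(-72) = V*(-1/72) = -V/72)
1/(j(1*(-40 - a(-6))) - 73596) = 1/(-(-40 - 1*(-6)³)/72 - 73596) = 1/(-(-40 - 1*(-216))/72 - 73596) = 1/(-(-40 + 216)/72 - 73596) = 1/(-176/72 - 73596) = 1/(-1/72*176 - 73596) = 1/(-22/9 - 73596) = 1/(-662386/9) = -9/662386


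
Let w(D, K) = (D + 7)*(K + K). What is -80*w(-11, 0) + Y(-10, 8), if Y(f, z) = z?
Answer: 8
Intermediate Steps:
w(D, K) = 2*K*(7 + D) (w(D, K) = (7 + D)*(2*K) = 2*K*(7 + D))
-80*w(-11, 0) + Y(-10, 8) = -160*0*(7 - 11) + 8 = -160*0*(-4) + 8 = -80*0 + 8 = 0 + 8 = 8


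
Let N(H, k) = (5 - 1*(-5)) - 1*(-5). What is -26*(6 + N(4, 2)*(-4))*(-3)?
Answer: -4212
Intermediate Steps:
N(H, k) = 15 (N(H, k) = (5 + 5) + 5 = 10 + 5 = 15)
-26*(6 + N(4, 2)*(-4))*(-3) = -26*(6 + 15*(-4))*(-3) = -26*(6 - 60)*(-3) = -26*(-54)*(-3) = 1404*(-3) = -4212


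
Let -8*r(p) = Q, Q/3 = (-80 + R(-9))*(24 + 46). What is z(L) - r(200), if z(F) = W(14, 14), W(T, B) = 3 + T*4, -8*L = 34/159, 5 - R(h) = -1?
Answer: -3767/2 ≈ -1883.5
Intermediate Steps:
R(h) = 6 (R(h) = 5 - 1*(-1) = 5 + 1 = 6)
Q = -15540 (Q = 3*((-80 + 6)*(24 + 46)) = 3*(-74*70) = 3*(-5180) = -15540)
L = -17/636 (L = -17/(4*159) = -1/8*34/159 = -17/636 ≈ -0.026730)
r(p) = 3885/2 (r(p) = -1/8*(-15540) = 3885/2)
W(T, B) = 3 + 4*T
z(F) = 59 (z(F) = 3 + 4*14 = 3 + 56 = 59)
z(L) - r(200) = 59 - 1*3885/2 = 59 - 3885/2 = -3767/2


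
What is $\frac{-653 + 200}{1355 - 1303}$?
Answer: $- \frac{453}{52} \approx -8.7115$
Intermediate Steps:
$\frac{-653 + 200}{1355 - 1303} = \frac{1}{52} \left(-453\right) = - \frac{453}{52}$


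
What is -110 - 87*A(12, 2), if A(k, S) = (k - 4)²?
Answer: -5678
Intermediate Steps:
A(k, S) = (-4 + k)²
-110 - 87*A(12, 2) = -110 - 87*(-4 + 12)² = -110 - 87*8² = -110 - 87*64 = -110 - 5568 = -5678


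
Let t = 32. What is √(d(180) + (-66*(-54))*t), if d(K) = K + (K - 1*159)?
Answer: √114249 ≈ 338.01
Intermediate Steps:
d(K) = -159 + 2*K (d(K) = K + (K - 159) = K + (-159 + K) = -159 + 2*K)
√(d(180) + (-66*(-54))*t) = √((-159 + 2*180) - 66*(-54)*32) = √((-159 + 360) + 3564*32) = √(201 + 114048) = √114249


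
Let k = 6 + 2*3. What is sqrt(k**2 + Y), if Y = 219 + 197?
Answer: 4*sqrt(35) ≈ 23.664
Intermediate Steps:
Y = 416
k = 12 (k = 6 + 6 = 12)
sqrt(k**2 + Y) = sqrt(12**2 + 416) = sqrt(144 + 416) = sqrt(560) = 4*sqrt(35)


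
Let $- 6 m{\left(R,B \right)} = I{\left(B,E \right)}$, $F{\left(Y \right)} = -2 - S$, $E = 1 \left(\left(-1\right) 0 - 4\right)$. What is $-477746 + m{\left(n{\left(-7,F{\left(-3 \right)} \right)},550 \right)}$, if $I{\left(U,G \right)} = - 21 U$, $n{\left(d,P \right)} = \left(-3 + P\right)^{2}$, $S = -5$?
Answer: $-475821$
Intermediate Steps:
$E = -4$ ($E = 1 \left(0 - 4\right) = 1 \left(-4\right) = -4$)
$F{\left(Y \right)} = 3$ ($F{\left(Y \right)} = -2 - -5 = -2 + 5 = 3$)
$m{\left(R,B \right)} = \frac{7 B}{2}$ ($m{\left(R,B \right)} = - \frac{\left(-21\right) B}{6} = \frac{7 B}{2}$)
$-477746 + m{\left(n{\left(-7,F{\left(-3 \right)} \right)},550 \right)} = -477746 + \frac{7}{2} \cdot 550 = -477746 + 1925 = -475821$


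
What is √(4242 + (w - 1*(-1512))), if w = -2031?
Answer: √3723 ≈ 61.016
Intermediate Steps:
√(4242 + (w - 1*(-1512))) = √(4242 + (-2031 - 1*(-1512))) = √(4242 + (-2031 + 1512)) = √(4242 - 519) = √3723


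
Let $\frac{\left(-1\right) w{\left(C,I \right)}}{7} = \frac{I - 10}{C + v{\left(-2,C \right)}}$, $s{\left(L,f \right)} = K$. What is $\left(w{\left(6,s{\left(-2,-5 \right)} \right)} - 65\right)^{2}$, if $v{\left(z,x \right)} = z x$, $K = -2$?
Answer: $6241$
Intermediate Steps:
$v{\left(z,x \right)} = x z$
$s{\left(L,f \right)} = -2$
$w{\left(C,I \right)} = \frac{7 \left(-10 + I\right)}{C}$ ($w{\left(C,I \right)} = - 7 \frac{I - 10}{C + C \left(-2\right)} = - 7 \frac{-10 + I}{C - 2 C} = - 7 \frac{-10 + I}{\left(-1\right) C} = - 7 \left(-10 + I\right) \left(- \frac{1}{C}\right) = - 7 \left(- \frac{-10 + I}{C}\right) = \frac{7 \left(-10 + I\right)}{C}$)
$\left(w{\left(6,s{\left(-2,-5 \right)} \right)} - 65\right)^{2} = \left(\frac{7 \left(-10 - 2\right)}{6} - 65\right)^{2} = \left(7 \cdot \frac{1}{6} \left(-12\right) - 65\right)^{2} = \left(-14 - 65\right)^{2} = \left(-79\right)^{2} = 6241$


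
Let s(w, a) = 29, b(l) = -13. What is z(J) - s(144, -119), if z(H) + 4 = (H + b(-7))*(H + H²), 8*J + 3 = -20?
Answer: -60711/512 ≈ -118.58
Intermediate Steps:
J = -23/8 (J = -3/8 + (⅛)*(-20) = -3/8 - 5/2 = -23/8 ≈ -2.8750)
z(H) = -4 + (-13 + H)*(H + H²) (z(H) = -4 + (H - 13)*(H + H²) = -4 + (-13 + H)*(H + H²))
z(J) - s(144, -119) = (-4 + (-23/8)³ - 13*(-23/8) - 12*(-23/8)²) - 1*29 = (-4 - 12167/512 + 299/8 - 12*529/64) - 29 = (-4 - 12167/512 + 299/8 - 1587/16) - 29 = -45863/512 - 29 = -60711/512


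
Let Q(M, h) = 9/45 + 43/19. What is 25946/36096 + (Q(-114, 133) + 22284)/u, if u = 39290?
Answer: 43316924711/33682531200 ≈ 1.2860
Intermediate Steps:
Q(M, h) = 234/95 (Q(M, h) = 9*(1/45) + 43*(1/19) = ⅕ + 43/19 = 234/95)
25946/36096 + (Q(-114, 133) + 22284)/u = 25946/36096 + (234/95 + 22284)/39290 = 25946*(1/36096) + (2117214/95)*(1/39290) = 12973/18048 + 1058607/1866275 = 43316924711/33682531200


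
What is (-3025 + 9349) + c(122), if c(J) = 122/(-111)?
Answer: 701842/111 ≈ 6322.9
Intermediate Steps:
c(J) = -122/111 (c(J) = 122*(-1/111) = -122/111)
(-3025 + 9349) + c(122) = (-3025 + 9349) - 122/111 = 6324 - 122/111 = 701842/111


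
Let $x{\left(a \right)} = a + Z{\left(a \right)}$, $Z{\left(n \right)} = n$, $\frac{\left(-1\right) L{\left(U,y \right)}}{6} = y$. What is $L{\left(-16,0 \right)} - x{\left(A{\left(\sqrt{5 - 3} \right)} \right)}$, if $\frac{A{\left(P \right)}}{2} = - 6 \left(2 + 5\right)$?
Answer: $168$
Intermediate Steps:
$L{\left(U,y \right)} = - 6 y$
$A{\left(P \right)} = -84$ ($A{\left(P \right)} = 2 \left(- 6 \left(2 + 5\right)\right) = 2 \left(- 6 \cdot 7\right) = 2 \left(\left(-1\right) 42\right) = 2 \left(-42\right) = -84$)
$x{\left(a \right)} = 2 a$ ($x{\left(a \right)} = a + a = 2 a$)
$L{\left(-16,0 \right)} - x{\left(A{\left(\sqrt{5 - 3} \right)} \right)} = \left(-6\right) 0 - 2 \left(-84\right) = 0 - -168 = 0 + 168 = 168$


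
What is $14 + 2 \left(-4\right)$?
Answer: $6$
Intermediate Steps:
$14 + 2 \left(-4\right) = 14 - 8 = 6$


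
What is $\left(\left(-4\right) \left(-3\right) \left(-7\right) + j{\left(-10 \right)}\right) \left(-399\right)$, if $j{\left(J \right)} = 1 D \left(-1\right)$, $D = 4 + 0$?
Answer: $35112$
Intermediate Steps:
$D = 4$
$j{\left(J \right)} = -4$ ($j{\left(J \right)} = 1 \cdot 4 \left(-1\right) = 4 \left(-1\right) = -4$)
$\left(\left(-4\right) \left(-3\right) \left(-7\right) + j{\left(-10 \right)}\right) \left(-399\right) = \left(\left(-4\right) \left(-3\right) \left(-7\right) - 4\right) \left(-399\right) = \left(12 \left(-7\right) - 4\right) \left(-399\right) = \left(-84 - 4\right) \left(-399\right) = \left(-88\right) \left(-399\right) = 35112$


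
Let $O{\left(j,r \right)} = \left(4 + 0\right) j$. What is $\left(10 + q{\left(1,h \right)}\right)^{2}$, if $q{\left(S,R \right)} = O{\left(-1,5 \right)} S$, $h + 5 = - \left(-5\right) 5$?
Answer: $36$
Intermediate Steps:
$O{\left(j,r \right)} = 4 j$
$h = 20$ ($h = -5 - \left(-5\right) 5 = -5 - -25 = -5 + 25 = 20$)
$q{\left(S,R \right)} = - 4 S$ ($q{\left(S,R \right)} = 4 \left(-1\right) S = - 4 S$)
$\left(10 + q{\left(1,h \right)}\right)^{2} = \left(10 - 4\right)^{2} = 6^{2} = 36$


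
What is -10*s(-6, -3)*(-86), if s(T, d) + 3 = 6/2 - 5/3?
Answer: -4300/3 ≈ -1433.3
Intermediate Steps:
s(T, d) = -5/3 (s(T, d) = -3 + (6/2 - 5/3) = -3 + (6*(½) - 5*⅓) = -3 + (3 - 5/3) = -3 + 4/3 = -5/3)
-10*s(-6, -3)*(-86) = -10*(-5/3)*(-86) = (50/3)*(-86) = -4300/3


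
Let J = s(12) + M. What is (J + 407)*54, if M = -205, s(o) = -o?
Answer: 10260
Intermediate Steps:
J = -217 (J = -1*12 - 205 = -12 - 205 = -217)
(J + 407)*54 = (-217 + 407)*54 = 190*54 = 10260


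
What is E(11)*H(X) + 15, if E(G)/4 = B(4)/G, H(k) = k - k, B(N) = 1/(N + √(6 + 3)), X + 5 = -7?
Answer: 15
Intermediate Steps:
X = -12 (X = -5 - 7 = -12)
B(N) = 1/(3 + N) (B(N) = 1/(N + √9) = 1/(N + 3) = 1/(3 + N))
H(k) = 0
E(G) = 4/(7*G) (E(G) = 4*(1/((3 + 4)*G)) = 4*(1/(7*G)) = 4/(7*G))
E(11)*H(X) + 15 = ((4/7)/11)*0 + 15 = ((4/7)*(1/11))*0 + 15 = (4/77)*0 + 15 = 0 + 15 = 15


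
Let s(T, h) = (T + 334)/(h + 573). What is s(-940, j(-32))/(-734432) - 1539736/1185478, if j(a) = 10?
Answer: -164818495485587/126897671615792 ≈ -1.2988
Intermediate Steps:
s(T, h) = (334 + T)/(573 + h)
s(-940, j(-32))/(-734432) - 1539736/1185478 = ((334 - 940)/(573 + 10))/(-734432) - 1539736/1185478 = (-606/583)*(-1/734432) - 1539736*1/1185478 = ((1/583)*(-606))*(-1/734432) - 769868/592739 = -606/583*(-1/734432) - 769868/592739 = 303/214086928 - 769868/592739 = -164818495485587/126897671615792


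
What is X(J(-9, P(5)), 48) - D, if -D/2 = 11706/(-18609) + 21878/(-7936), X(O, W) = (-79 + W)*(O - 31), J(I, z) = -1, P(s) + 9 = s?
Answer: 12124960231/12306752 ≈ 985.23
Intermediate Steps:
P(s) = -9 + s
X(O, W) = (-79 + W)*(-31 + O)
D = 83337753/12306752 (D = -2*(11706/(-18609) + 21878/(-7936)) = -2*(11706*(-1/18609) + 21878*(-1/7936)) = -2*(-3902/6203 - 10939/3968) = -2*(-83337753/24613504) = 83337753/12306752 ≈ 6.7717)
X(J(-9, P(5)), 48) - D = (2449 - 79*(-1) - 31*48 - 1*48) - 1*83337753/12306752 = (2449 + 79 - 1488 - 48) - 83337753/12306752 = 992 - 83337753/12306752 = 12124960231/12306752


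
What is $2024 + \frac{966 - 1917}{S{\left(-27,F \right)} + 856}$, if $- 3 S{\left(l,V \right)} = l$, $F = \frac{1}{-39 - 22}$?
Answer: $\frac{1749809}{865} \approx 2022.9$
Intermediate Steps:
$F = - \frac{1}{61}$ ($F = \frac{1}{-61} = - \frac{1}{61} \approx -0.016393$)
$S{\left(l,V \right)} = - \frac{l}{3}$
$2024 + \frac{966 - 1917}{S{\left(-27,F \right)} + 856} = 2024 + \frac{966 - 1917}{\left(- \frac{1}{3}\right) \left(-27\right) + 856} = 2024 - \frac{951}{9 + 856} = 2024 - \frac{951}{865} = \frac{1749809}{865}$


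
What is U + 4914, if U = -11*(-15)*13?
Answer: 7059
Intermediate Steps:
U = 2145 (U = 165*13 = 2145)
U + 4914 = 2145 + 4914 = 7059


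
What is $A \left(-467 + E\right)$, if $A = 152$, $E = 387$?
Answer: $-12160$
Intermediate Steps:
$A \left(-467 + E\right) = 152 \left(-467 + 387\right) = 152 \left(-80\right) = -12160$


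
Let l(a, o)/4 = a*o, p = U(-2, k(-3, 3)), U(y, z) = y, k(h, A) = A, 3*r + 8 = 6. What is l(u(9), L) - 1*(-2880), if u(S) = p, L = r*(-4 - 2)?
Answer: 2848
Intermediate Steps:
r = -⅔ (r = -8/3 + (⅓)*6 = -8/3 + 2 = -⅔ ≈ -0.66667)
p = -2
L = 4 (L = -2*(-4 - 2)/3 = -⅔*(-6) = 4)
u(S) = -2
l(a, o) = 4*a*o (l(a, o) = 4*(a*o) = 4*a*o)
l(u(9), L) - 1*(-2880) = 4*(-2)*4 - 1*(-2880) = -32 + 2880 = 2848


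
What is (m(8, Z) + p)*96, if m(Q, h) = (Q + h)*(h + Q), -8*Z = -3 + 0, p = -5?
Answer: 12507/2 ≈ 6253.5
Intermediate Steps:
Z = 3/8 (Z = -(-3 + 0)/8 = -1/8*(-3) = 3/8 ≈ 0.37500)
m(Q, h) = (Q + h)**2 (m(Q, h) = (Q + h)*(Q + h) = (Q + h)**2)
(m(8, Z) + p)*96 = ((8 + 3/8)**2 - 5)*96 = ((67/8)**2 - 5)*96 = (4489/64 - 5)*96 = (4169/64)*96 = 12507/2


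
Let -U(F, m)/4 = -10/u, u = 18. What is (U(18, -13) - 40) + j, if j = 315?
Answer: 2495/9 ≈ 277.22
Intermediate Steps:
U(F, m) = 20/9 (U(F, m) = -(-40)/18 = -4*(-5/9) = 20/9)
(U(18, -13) - 40) + j = (20/9 - 40) + 315 = -340/9 + 315 = 2495/9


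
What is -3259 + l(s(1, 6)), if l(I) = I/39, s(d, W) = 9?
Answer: -42364/13 ≈ -3258.8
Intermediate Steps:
l(I) = I/39 (l(I) = I*(1/39) = I/39)
-3259 + l(s(1, 6)) = -3259 + (1/39)*9 = -3259 + 3/13 = -42364/13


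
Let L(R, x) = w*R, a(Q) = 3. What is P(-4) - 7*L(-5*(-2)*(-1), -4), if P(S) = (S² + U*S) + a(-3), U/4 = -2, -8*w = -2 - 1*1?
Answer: 309/4 ≈ 77.250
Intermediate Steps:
w = 3/8 (w = -(-2 - 1*1)/8 = -(-2 - 1)/8 = -⅛*(-3) = 3/8 ≈ 0.37500)
U = -8 (U = 4*(-2) = -8)
P(S) = 3 + S² - 8*S (P(S) = (S² - 8*S) + 3 = 3 + S² - 8*S)
L(R, x) = 3*R/8
P(-4) - 7*L(-5*(-2)*(-1), -4) = (3 + (-4)² - 8*(-4)) - 21*-5*(-2)*(-1)/8 = (3 + 16 + 32) - 21*10*(-1)/8 = 51 - 21*(-10)/8 = 51 - 7*(-15/4) = 51 + 105/4 = 309/4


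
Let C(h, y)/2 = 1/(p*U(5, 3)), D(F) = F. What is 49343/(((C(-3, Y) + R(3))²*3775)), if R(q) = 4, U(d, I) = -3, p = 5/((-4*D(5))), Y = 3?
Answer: 444087/1510000 ≈ 0.29410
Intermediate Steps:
p = -¼ (p = 5/((-4*5)) = 5/(-20) = 5*(-1/20) = -¼ ≈ -0.25000)
C(h, y) = 8/3 (C(h, y) = 2*(1/(-¼*(-3))) = 2*(1/(¾)) = 2*(1*(4/3)) = 2*(4/3) = 8/3)
49343/(((C(-3, Y) + R(3))²*3775)) = 49343/(((8/3 + 4)²*3775)) = 49343/(((20/3)²*3775)) = 49343/(((400/9)*3775)) = 49343/(1510000/9) = 49343*(9/1510000) = 444087/1510000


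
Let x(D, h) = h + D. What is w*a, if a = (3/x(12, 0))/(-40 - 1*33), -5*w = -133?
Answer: -133/1460 ≈ -0.091096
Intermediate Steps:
x(D, h) = D + h
w = 133/5 (w = -⅕*(-133) = 133/5 ≈ 26.600)
a = -1/292 (a = (3/(12 + 0))/(-40 - 1*33) = (3/12)/(-40 - 33) = (3*(1/12))/(-73) = (¼)*(-1/73) = -1/292 ≈ -0.0034247)
w*a = (133/5)*(-1/292) = -133/1460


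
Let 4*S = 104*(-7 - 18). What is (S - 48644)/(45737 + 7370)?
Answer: -49294/53107 ≈ -0.92820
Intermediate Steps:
S = -650 (S = (104*(-7 - 18))/4 = (104*(-25))/4 = (¼)*(-2600) = -650)
(S - 48644)/(45737 + 7370) = (-650 - 48644)/(45737 + 7370) = -49294/53107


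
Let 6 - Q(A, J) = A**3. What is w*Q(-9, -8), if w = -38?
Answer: -27930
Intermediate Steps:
Q(A, J) = 6 - A**3
w*Q(-9, -8) = -38*(6 - 1*(-9)**3) = -38*(6 - 1*(-729)) = -38*(6 + 729) = -38*735 = -27930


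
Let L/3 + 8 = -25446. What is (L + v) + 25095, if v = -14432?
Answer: -65699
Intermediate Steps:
L = -76362 (L = -24 + 3*(-25446) = -24 - 76338 = -76362)
(L + v) + 25095 = (-76362 - 14432) + 25095 = -90794 + 25095 = -65699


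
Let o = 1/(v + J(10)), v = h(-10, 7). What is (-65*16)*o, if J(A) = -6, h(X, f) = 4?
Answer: 520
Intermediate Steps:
v = 4
o = -1/2 (o = 1/(4 - 6) = 1/(-2) = -1/2 ≈ -0.50000)
(-65*16)*o = -65*16*(-1/2) = -1040*(-1/2) = 520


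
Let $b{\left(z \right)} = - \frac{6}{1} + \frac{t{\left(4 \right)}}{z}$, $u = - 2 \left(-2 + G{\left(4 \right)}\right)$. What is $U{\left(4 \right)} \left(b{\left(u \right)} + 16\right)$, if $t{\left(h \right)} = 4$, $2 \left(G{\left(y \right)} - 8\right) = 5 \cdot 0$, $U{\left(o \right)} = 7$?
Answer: $\frac{203}{3} \approx 67.667$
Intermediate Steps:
$G{\left(y \right)} = 8$ ($G{\left(y \right)} = 8 + \frac{5 \cdot 0}{2} = 8 + \frac{1}{2} \cdot 0 = 8 + 0 = 8$)
$u = -12$ ($u = - 2 \left(-2 + 8\right) = \left(-2\right) 6 = -12$)
$b{\left(z \right)} = -6 + \frac{4}{z}$ ($b{\left(z \right)} = - \frac{6}{1} + \frac{4}{z} = \left(-6\right) 1 + \frac{4}{z} = -6 + \frac{4}{z}$)
$U{\left(4 \right)} \left(b{\left(u \right)} + 16\right) = 7 \left(\left(-6 + \frac{4}{-12}\right) + 16\right) = 7 \left(\left(-6 + 4 \left(- \frac{1}{12}\right)\right) + 16\right) = 7 \left(\left(-6 - \frac{1}{3}\right) + 16\right) = 7 \left(- \frac{19}{3} + 16\right) = 7 \cdot \frac{29}{3} = \frac{203}{3}$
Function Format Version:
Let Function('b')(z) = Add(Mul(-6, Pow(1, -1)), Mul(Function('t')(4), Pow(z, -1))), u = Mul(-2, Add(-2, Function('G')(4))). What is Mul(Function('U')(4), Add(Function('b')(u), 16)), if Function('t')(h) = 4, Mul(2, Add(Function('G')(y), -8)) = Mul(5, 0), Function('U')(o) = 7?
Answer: Rational(203, 3) ≈ 67.667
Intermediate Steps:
Function('G')(y) = 8 (Function('G')(y) = Add(8, Mul(Rational(1, 2), Mul(5, 0))) = Add(8, Mul(Rational(1, 2), 0)) = Add(8, 0) = 8)
u = -12 (u = Mul(-2, Add(-2, 8)) = Mul(-2, 6) = -12)
Function('b')(z) = Add(-6, Mul(4, Pow(z, -1))) (Function('b')(z) = Add(Mul(-6, Pow(1, -1)), Mul(4, Pow(z, -1))) = Add(Mul(-6, 1), Mul(4, Pow(z, -1))) = Add(-6, Mul(4, Pow(z, -1))))
Mul(Function('U')(4), Add(Function('b')(u), 16)) = Mul(7, Add(Add(-6, Mul(4, Pow(-12, -1))), 16)) = Mul(7, Add(Add(-6, Mul(4, Rational(-1, 12))), 16)) = Mul(7, Add(Add(-6, Rational(-1, 3)), 16)) = Mul(7, Add(Rational(-19, 3), 16)) = Mul(7, Rational(29, 3)) = Rational(203, 3)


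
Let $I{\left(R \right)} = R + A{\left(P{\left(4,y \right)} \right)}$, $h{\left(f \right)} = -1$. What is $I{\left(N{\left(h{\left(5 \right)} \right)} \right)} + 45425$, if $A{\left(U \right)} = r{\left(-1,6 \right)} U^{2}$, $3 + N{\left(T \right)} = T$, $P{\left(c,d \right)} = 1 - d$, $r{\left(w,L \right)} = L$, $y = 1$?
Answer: $45421$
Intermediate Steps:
$N{\left(T \right)} = -3 + T$
$A{\left(U \right)} = 6 U^{2}$
$I{\left(R \right)} = R$ ($I{\left(R \right)} = R + 6 \left(1 - 1\right)^{2} = R + 6 \cdot 0^{2} = R + 6 \cdot 0 = R + 0 = R$)
$I{\left(N{\left(h{\left(5 \right)} \right)} \right)} + 45425 = \left(-3 - 1\right) + 45425 = -4 + 45425 = 45421$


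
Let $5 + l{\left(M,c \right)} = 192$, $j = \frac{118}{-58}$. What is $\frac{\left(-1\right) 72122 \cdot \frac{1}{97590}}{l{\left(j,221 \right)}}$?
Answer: $- \frac{36061}{9124665} \approx -0.003952$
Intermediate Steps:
$j = - \frac{59}{29}$ ($j = 118 \left(- \frac{1}{58}\right) = - \frac{59}{29} \approx -2.0345$)
$l{\left(M,c \right)} = 187$ ($l{\left(M,c \right)} = -5 + 192 = 187$)
$\frac{\left(-1\right) 72122 \cdot \frac{1}{97590}}{l{\left(j,221 \right)}} = \frac{\left(-1\right) 72122 \cdot \frac{1}{97590}}{187} = \left(-72122\right) \frac{1}{97590} \cdot \frac{1}{187} = \left(- \frac{36061}{48795}\right) \frac{1}{187} = - \frac{36061}{9124665}$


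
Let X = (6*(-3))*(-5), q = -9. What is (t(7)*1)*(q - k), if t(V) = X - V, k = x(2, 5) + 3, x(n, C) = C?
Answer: -1411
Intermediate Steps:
X = 90 (X = -18*(-5) = 90)
k = 8 (k = 5 + 3 = 8)
t(V) = 90 - V
(t(7)*1)*(q - k) = ((90 - 1*7)*1)*(-9 - 1*8) = ((90 - 7)*1)*(-9 - 8) = (83*1)*(-17) = 83*(-17) = -1411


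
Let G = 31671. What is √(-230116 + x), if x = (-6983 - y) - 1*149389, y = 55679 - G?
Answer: 8*I*√6414 ≈ 640.7*I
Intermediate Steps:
y = 24008 (y = 55679 - 1*31671 = 55679 - 31671 = 24008)
x = -180380 (x = (-6983 - 1*24008) - 1*149389 = (-6983 - 24008) - 149389 = -30991 - 149389 = -180380)
√(-230116 + x) = √(-230116 - 180380) = √(-410496) = 8*I*√6414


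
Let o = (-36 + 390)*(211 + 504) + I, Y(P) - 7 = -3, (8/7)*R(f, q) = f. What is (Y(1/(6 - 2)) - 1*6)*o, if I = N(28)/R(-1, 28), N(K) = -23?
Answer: -3543908/7 ≈ -5.0627e+5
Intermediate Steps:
R(f, q) = 7*f/8
Y(P) = 4 (Y(P) = 7 - 3 = 4)
I = 184/7 (I = -23/((7/8)*(-1)) = -23/(-7/8) = -23*(-8/7) = 184/7 ≈ 26.286)
o = 1771954/7 (o = (-36 + 390)*(211 + 504) + 184/7 = 354*715 + 184/7 = 253110 + 184/7 = 1771954/7 ≈ 2.5314e+5)
(Y(1/(6 - 2)) - 1*6)*o = (4 - 1*6)*(1771954/7) = (4 - 6)*(1771954/7) = -2*1771954/7 = -3543908/7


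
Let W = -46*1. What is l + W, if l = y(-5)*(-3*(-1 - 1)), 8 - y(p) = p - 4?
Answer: 56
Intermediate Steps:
y(p) = 12 - p (y(p) = 8 - (p - 4) = 8 - (-4 + p) = 8 + (4 - p) = 12 - p)
W = -46
l = 102 (l = (12 - 1*(-5))*(-3*(-1 - 1)) = (12 + 5)*(-3*(-2)) = 17*6 = 102)
l + W = 102 - 46 = 56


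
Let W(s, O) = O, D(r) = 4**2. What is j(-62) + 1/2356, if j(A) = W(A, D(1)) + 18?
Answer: 80105/2356 ≈ 34.000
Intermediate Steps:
D(r) = 16
j(A) = 34 (j(A) = 16 + 18 = 34)
j(-62) + 1/2356 = 34 + 1/2356 = 80105/2356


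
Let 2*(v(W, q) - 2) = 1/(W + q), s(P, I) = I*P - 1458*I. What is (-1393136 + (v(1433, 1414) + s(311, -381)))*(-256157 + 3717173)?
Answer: -241569471642964/73 ≈ -3.3092e+12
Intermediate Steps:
s(P, I) = -1458*I + I*P
v(W, q) = 2 + 1/(2*(W + q))
(-1393136 + (v(1433, 1414) + s(311, -381)))*(-256157 + 3717173) = (-1393136 + ((1/2 + 2*1433 + 2*1414)/(1433 + 1414) - 381*(-1458 + 311)))*(-256157 + 3717173) = (-1393136 + ((1/2 + 2866 + 2828)/2847 - 381*(-1147)))*3461016 = (-1393136 + ((1/2847)*(11389/2) + 437007))*3461016 = (-1393136 + (11389/5694 + 437007))*3461016 = (-1393136 + 2488329247/5694)*3461016 = -5444187137/5694*3461016 = -241569471642964/73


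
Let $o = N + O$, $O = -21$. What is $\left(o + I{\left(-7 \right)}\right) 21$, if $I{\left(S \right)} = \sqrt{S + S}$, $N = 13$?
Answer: $-168 + 21 i \sqrt{14} \approx -168.0 + 78.575 i$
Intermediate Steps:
$I{\left(S \right)} = \sqrt{2} \sqrt{S}$ ($I{\left(S \right)} = \sqrt{2 S} = \sqrt{2} \sqrt{S}$)
$o = -8$ ($o = 13 - 21 = -8$)
$\left(o + I{\left(-7 \right)}\right) 21 = \left(-8 + \sqrt{2} \sqrt{-7}\right) 21 = \left(-8 + \sqrt{2} i \sqrt{7}\right) 21 = \left(-8 + i \sqrt{14}\right) 21 = -168 + 21 i \sqrt{14}$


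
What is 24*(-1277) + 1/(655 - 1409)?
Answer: -23108593/754 ≈ -30648.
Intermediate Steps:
24*(-1277) + 1/(655 - 1409) = -30648 + 1/(-754) = -30648 - 1/754 = -23108593/754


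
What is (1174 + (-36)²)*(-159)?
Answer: -392730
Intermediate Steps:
(1174 + (-36)²)*(-159) = (1174 + 1296)*(-159) = 2470*(-159) = -392730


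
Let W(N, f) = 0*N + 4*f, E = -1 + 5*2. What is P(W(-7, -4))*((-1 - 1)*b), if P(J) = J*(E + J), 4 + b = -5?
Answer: 2016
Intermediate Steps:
b = -9 (b = -4 - 5 = -9)
E = 9 (E = -1 + 10 = 9)
W(N, f) = 4*f (W(N, f) = 0 + 4*f = 4*f)
P(J) = J*(9 + J)
P(W(-7, -4))*((-1 - 1)*b) = ((4*(-4))*(9 + 4*(-4)))*((-1 - 1)*(-9)) = (-16*(9 - 16))*(-2*(-9)) = -16*(-7)*18 = 112*18 = 2016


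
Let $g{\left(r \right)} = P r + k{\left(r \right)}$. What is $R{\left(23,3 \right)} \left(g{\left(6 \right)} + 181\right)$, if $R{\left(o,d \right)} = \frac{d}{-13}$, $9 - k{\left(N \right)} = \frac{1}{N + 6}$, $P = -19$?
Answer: $- \frac{911}{52} \approx -17.519$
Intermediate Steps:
$k{\left(N \right)} = 9 - \frac{1}{6 + N}$ ($k{\left(N \right)} = 9 - \frac{1}{N + 6} = 9 - \frac{1}{6 + N}$)
$R{\left(o,d \right)} = - \frac{d}{13}$ ($R{\left(o,d \right)} = d \left(- \frac{1}{13}\right) = - \frac{d}{13}$)
$g{\left(r \right)} = - 19 r + \frac{53 + 9 r}{6 + r}$
$R{\left(23,3 \right)} \left(g{\left(6 \right)} + 181\right) = \left(- \frac{1}{13}\right) 3 \left(\frac{53 - 630 - 19 \cdot 6^{2}}{6 + 6} + 181\right) = - \frac{3 \left(\frac{53 - 630 - 684}{12} + 181\right)}{13} = - \frac{3 \left(\frac{1}{12} \left(-1261\right) + 181\right)}{13} = - \frac{3 \left(- \frac{1261}{12} + 181\right)}{13} = \left(- \frac{3}{13}\right) \frac{911}{12} = - \frac{911}{52}$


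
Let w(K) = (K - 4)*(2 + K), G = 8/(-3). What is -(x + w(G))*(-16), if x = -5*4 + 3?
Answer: -1808/9 ≈ -200.89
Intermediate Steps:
G = -8/3 (G = 8*(-⅓) = -8/3 ≈ -2.6667)
w(K) = (-4 + K)*(2 + K)
x = -17 (x = -20 + 3 = -17)
-(x + w(G))*(-16) = -(-17 + (-8 + (-8/3)² - 2*(-8/3)))*(-16) = -(-17 + (-8 + 64/9 + 16/3))*(-16) = -(-17 + 40/9)*(-16) = -(-113)*(-16)/9 = -1*1808/9 = -1808/9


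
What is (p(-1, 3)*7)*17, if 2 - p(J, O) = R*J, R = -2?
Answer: 0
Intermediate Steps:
p(J, O) = 2 + 2*J (p(J, O) = 2 - (-2)*J = 2 + 2*J)
(p(-1, 3)*7)*17 = ((2 + 2*(-1))*7)*17 = ((2 - 2)*7)*17 = (0*7)*17 = 0*17 = 0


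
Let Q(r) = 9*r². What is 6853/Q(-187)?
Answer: 623/28611 ≈ 0.021775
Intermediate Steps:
6853/Q(-187) = 6853/((9*(-187)²)) = 6853/((9*34969)) = 6853/314721 = 6853*(1/314721) = 623/28611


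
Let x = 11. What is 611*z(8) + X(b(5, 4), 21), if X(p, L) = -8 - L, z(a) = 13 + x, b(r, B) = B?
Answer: 14635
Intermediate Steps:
z(a) = 24 (z(a) = 13 + 11 = 24)
611*z(8) + X(b(5, 4), 21) = 611*24 + (-8 - 1*21) = 14664 + (-8 - 21) = 14664 - 29 = 14635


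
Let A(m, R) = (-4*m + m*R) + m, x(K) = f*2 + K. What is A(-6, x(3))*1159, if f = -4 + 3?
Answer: 13908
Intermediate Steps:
f = -1
x(K) = -2 + K (x(K) = -1*2 + K = -2 + K)
A(m, R) = -3*m + R*m (A(m, R) = (-4*m + R*m) + m = -3*m + R*m)
A(-6, x(3))*1159 = -6*(-3 + (-2 + 3))*1159 = -6*(-3 + 1)*1159 = -6*(-2)*1159 = 12*1159 = 13908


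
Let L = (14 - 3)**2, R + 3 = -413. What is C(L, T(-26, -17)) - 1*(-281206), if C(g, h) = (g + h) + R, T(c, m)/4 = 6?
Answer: 280935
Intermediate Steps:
R = -416 (R = -3 - 413 = -416)
T(c, m) = 24 (T(c, m) = 4*6 = 24)
L = 121 (L = 11**2 = 121)
C(g, h) = -416 + g + h (C(g, h) = (g + h) - 416 = -416 + g + h)
C(L, T(-26, -17)) - 1*(-281206) = (-416 + 121 + 24) - 1*(-281206) = -271 + 281206 = 280935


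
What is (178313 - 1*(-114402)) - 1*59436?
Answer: 233279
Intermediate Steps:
(178313 - 1*(-114402)) - 1*59436 = (178313 + 114402) - 59436 = 292715 - 59436 = 233279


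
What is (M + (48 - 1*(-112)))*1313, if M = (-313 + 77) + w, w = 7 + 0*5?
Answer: -90597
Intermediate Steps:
w = 7 (w = 7 + 0 = 7)
M = -229 (M = (-313 + 77) + 7 = -236 + 7 = -229)
(M + (48 - 1*(-112)))*1313 = (-229 + (48 - 1*(-112)))*1313 = (-229 + (48 + 112))*1313 = (-229 + 160)*1313 = -69*1313 = -90597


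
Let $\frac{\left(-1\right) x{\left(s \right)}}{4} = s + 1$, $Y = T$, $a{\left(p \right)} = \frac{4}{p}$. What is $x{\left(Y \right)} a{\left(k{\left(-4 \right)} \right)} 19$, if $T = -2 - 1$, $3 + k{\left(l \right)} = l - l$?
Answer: $- \frac{608}{3} \approx -202.67$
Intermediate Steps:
$k{\left(l \right)} = -3$ ($k{\left(l \right)} = -3 + \left(l - l\right) = -3 + 0 = -3$)
$T = -3$
$Y = -3$
$x{\left(s \right)} = -4 - 4 s$ ($x{\left(s \right)} = - 4 \left(s + 1\right) = - 4 \left(1 + s\right) = -4 - 4 s$)
$x{\left(Y \right)} a{\left(k{\left(-4 \right)} \right)} 19 = \left(-4 - -12\right) \frac{4}{-3} \cdot 19 = \left(-4 + 12\right) 4 \left(- \frac{1}{3}\right) 19 = 8 \left(- \frac{4}{3}\right) 19 = \left(- \frac{32}{3}\right) 19 = - \frac{608}{3}$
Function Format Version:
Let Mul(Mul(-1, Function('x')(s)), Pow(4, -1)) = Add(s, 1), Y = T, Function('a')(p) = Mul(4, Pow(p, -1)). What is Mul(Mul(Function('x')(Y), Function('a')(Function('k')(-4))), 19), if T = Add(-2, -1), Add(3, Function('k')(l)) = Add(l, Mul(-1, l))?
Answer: Rational(-608, 3) ≈ -202.67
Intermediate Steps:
Function('k')(l) = -3 (Function('k')(l) = Add(-3, Add(l, Mul(-1, l))) = Add(-3, 0) = -3)
T = -3
Y = -3
Function('x')(s) = Add(-4, Mul(-4, s)) (Function('x')(s) = Mul(-4, Add(s, 1)) = Mul(-4, Add(1, s)) = Add(-4, Mul(-4, s)))
Mul(Mul(Function('x')(Y), Function('a')(Function('k')(-4))), 19) = Mul(Mul(Add(-4, Mul(-4, -3)), Mul(4, Pow(-3, -1))), 19) = Mul(Mul(Add(-4, 12), Mul(4, Rational(-1, 3))), 19) = Mul(Mul(8, Rational(-4, 3)), 19) = Mul(Rational(-32, 3), 19) = Rational(-608, 3)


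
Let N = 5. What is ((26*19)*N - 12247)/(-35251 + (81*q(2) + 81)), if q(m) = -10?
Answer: 9777/35980 ≈ 0.27173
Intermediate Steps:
((26*19)*N - 12247)/(-35251 + (81*q(2) + 81)) = ((26*19)*5 - 12247)/(-35251 + (81*(-10) + 81)) = (494*5 - 12247)/(-35251 + (-810 + 81)) = (2470 - 12247)/(-35251 - 729) = -9777/(-35980) = -9777*(-1/35980) = 9777/35980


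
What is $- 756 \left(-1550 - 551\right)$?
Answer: $1588356$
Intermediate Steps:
$- 756 \left(-1550 - 551\right) = \left(-756\right) \left(-2101\right) = 1588356$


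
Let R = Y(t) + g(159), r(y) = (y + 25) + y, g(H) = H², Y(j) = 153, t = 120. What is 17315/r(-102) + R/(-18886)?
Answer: -165781888/1690297 ≈ -98.079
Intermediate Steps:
r(y) = 25 + 2*y (r(y) = (25 + y) + y = 25 + 2*y)
R = 25434 (R = 153 + 159² = 153 + 25281 = 25434)
17315/r(-102) + R/(-18886) = 17315/(25 + 2*(-102)) + 25434/(-18886) = 17315/(25 - 204) + 25434*(-1/18886) = 17315/(-179) - 12717/9443 = 17315*(-1/179) - 12717/9443 = -17315/179 - 12717/9443 = -165781888/1690297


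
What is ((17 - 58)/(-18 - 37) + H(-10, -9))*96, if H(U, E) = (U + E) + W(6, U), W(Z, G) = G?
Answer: -149184/55 ≈ -2712.4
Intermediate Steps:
H(U, E) = E + 2*U (H(U, E) = (U + E) + U = (E + U) + U = E + 2*U)
((17 - 58)/(-18 - 37) + H(-10, -9))*96 = ((17 - 58)/(-18 - 37) + (-9 + 2*(-10)))*96 = (-41/(-55) + (-9 - 20))*96 = (-41*(-1/55) - 29)*96 = (41/55 - 29)*96 = -1554/55*96 = -149184/55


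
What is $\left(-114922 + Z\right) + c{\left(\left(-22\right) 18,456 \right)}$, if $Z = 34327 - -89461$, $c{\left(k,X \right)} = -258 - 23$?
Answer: $8585$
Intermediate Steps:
$c{\left(k,X \right)} = -281$
$Z = 123788$ ($Z = 34327 + 89461 = 123788$)
$\left(-114922 + Z\right) + c{\left(\left(-22\right) 18,456 \right)} = \left(-114922 + 123788\right) - 281 = 8866 - 281 = 8585$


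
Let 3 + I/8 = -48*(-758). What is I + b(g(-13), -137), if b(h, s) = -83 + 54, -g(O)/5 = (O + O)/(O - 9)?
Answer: 291019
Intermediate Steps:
I = 291048 (I = -24 + 8*(-48*(-758)) = -24 + 8*36384 = -24 + 291072 = 291048)
g(O) = -10*O/(-9 + O) (g(O) = -5*(O + O)/(O - 9) = -5*2*O/(-9 + O) = -10*O/(-9 + O))
b(h, s) = -29
I + b(g(-13), -137) = 291048 - 29 = 291019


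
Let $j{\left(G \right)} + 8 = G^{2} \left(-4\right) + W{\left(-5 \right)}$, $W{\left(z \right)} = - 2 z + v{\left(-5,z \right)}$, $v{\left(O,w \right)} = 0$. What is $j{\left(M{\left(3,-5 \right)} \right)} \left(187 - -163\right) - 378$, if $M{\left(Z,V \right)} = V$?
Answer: $-34678$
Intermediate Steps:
$W{\left(z \right)} = - 2 z$ ($W{\left(z \right)} = - 2 z + 0 = - 2 z$)
$j{\left(G \right)} = 2 - 4 G^{2}$ ($j{\left(G \right)} = -8 + \left(G^{2} \left(-4\right) - -10\right) = -8 - \left(-10 + 4 G^{2}\right) = 2 - 4 G^{2}$)
$j{\left(M{\left(3,-5 \right)} \right)} \left(187 - -163\right) - 378 = \left(2 - 4 \left(-5\right)^{2}\right) \left(187 - -163\right) - 378 = \left(2 - 100\right) \left(187 + 163\right) - 378 = \left(2 - 100\right) 350 - 378 = \left(-98\right) 350 - 378 = -34300 - 378 = -34678$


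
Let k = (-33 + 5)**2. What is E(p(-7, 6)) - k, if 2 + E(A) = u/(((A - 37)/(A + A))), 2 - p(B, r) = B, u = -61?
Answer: -10455/14 ≈ -746.79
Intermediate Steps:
p(B, r) = 2 - B
E(A) = -2 - 122*A/(-37 + A) (E(A) = -2 - 61*(A + A)/(A - 37) = -2 - 61*2*A/(-37 + A) = -2 - 122*A/(-37 + A))
k = 784 (k = (-28)**2 = 784)
E(p(-7, 6)) - k = 2*(37 - 62*(2 - 1*(-7)))/(-37 + (2 - 1*(-7))) - 1*784 = 2*(37 - 62*(2 + 7))/(-37 + (2 + 7)) - 784 = 2*(37 - 62*9)/(-37 + 9) - 784 = 2*(37 - 558)/(-28) - 784 = 2*(-1/28)*(-521) - 784 = 521/14 - 784 = -10455/14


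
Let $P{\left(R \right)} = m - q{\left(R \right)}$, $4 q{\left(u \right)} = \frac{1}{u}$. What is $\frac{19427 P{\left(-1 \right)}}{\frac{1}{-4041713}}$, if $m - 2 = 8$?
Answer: $- \frac{3219252696491}{4} \approx -8.0481 \cdot 10^{11}$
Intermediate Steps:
$m = 10$ ($m = 2 + 8 = 10$)
$q{\left(u \right)} = \frac{1}{4 u}$
$P{\left(R \right)} = 10 - \frac{1}{4 R}$
$\frac{19427 P{\left(-1 \right)}}{\frac{1}{-4041713}} = \frac{19427 \left(10 - \frac{1}{4 \left(-1\right)}\right)}{\frac{1}{-4041713}} = \frac{19427 \left(10 - - \frac{1}{4}\right)}{- \frac{1}{4041713}} = 19427 \left(10 + \frac{1}{4}\right) \left(-4041713\right) = 19427 \cdot \frac{41}{4} \left(-4041713\right) = \frac{796507}{4} \left(-4041713\right) = - \frac{3219252696491}{4}$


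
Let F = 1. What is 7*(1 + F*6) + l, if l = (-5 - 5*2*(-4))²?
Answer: 1274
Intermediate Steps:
l = 1225 (l = (-5 - 10*(-4))² = (-5 + 40)² = 35² = 1225)
7*(1 + F*6) + l = 7*(1 + 1*6) + 1225 = 7*(1 + 6) + 1225 = 7*7 + 1225 = 49 + 1225 = 1274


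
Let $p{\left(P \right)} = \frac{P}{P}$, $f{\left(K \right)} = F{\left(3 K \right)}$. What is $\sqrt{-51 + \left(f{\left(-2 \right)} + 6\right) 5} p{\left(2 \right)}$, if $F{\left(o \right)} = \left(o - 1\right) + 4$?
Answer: $6 i \approx 6.0 i$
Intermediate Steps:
$F{\left(o \right)} = 3 + o$ ($F{\left(o \right)} = \left(-1 + o\right) + 4 = 3 + o$)
$f{\left(K \right)} = 3 + 3 K$
$p{\left(P \right)} = 1$
$\sqrt{-51 + \left(f{\left(-2 \right)} + 6\right) 5} p{\left(2 \right)} = \sqrt{-51 + \left(\left(3 + 3 \left(-2\right)\right) + 6\right) 5} \cdot 1 = \sqrt{-51 + \left(\left(3 - 6\right) + 6\right) 5} \cdot 1 = \sqrt{-51 + \left(-3 + 6\right) 5} \cdot 1 = \sqrt{-51 + 3 \cdot 5} \cdot 1 = \sqrt{-51 + 15} \cdot 1 = \sqrt{-36} \cdot 1 = 6 i 1 = 6 i$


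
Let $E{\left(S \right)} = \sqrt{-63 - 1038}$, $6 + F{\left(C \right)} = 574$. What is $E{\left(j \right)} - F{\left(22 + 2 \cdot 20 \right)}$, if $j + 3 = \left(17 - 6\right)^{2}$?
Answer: $-568 + i \sqrt{1101} \approx -568.0 + 33.181 i$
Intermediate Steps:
$F{\left(C \right)} = 568$ ($F{\left(C \right)} = -6 + 574 = 568$)
$j = 118$ ($j = -3 + \left(17 - 6\right)^{2} = -3 + 11^{2} = -3 + 121 = 118$)
$E{\left(S \right)} = i \sqrt{1101}$ ($E{\left(S \right)} = \sqrt{-1101} = i \sqrt{1101}$)
$E{\left(j \right)} - F{\left(22 + 2 \cdot 20 \right)} = i \sqrt{1101} - 568 = -568 + i \sqrt{1101}$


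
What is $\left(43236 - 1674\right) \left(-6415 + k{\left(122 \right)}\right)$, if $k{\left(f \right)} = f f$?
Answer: $351988578$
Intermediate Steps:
$k{\left(f \right)} = f^{2}$
$\left(43236 - 1674\right) \left(-6415 + k{\left(122 \right)}\right) = \left(43236 - 1674\right) \left(-6415 + 122^{2}\right) = 41562 \left(-6415 + 14884\right) = 41562 \cdot 8469 = 351988578$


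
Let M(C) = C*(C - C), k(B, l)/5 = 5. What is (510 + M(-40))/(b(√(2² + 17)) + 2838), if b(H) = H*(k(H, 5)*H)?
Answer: 170/1121 ≈ 0.15165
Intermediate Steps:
k(B, l) = 25 (k(B, l) = 5*5 = 25)
M(C) = 0 (M(C) = C*0 = 0)
b(H) = 25*H² (b(H) = H*(25*H) = 25*H²)
(510 + M(-40))/(b(√(2² + 17)) + 2838) = (510 + 0)/(25*(√(2² + 17))² + 2838) = 510/(25*(√(4 + 17))² + 2838) = 510/(25*(√21)² + 2838) = 510/(25*21 + 2838) = 510/(525 + 2838) = 510/3363 = 510*(1/3363) = 170/1121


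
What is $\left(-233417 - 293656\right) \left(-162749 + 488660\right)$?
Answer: $-171778888503$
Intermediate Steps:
$\left(-233417 - 293656\right) \left(-162749 + 488660\right) = \left(-527073\right) 325911 = -171778888503$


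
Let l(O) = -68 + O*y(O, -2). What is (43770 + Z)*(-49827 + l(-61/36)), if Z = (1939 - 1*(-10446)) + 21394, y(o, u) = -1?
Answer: -139290334291/36 ≈ -3.8692e+9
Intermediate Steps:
l(O) = -68 - O (l(O) = -68 + O*(-1) = -68 - O)
Z = 33779 (Z = (1939 + 10446) + 21394 = 12385 + 21394 = 33779)
(43770 + Z)*(-49827 + l(-61/36)) = (43770 + 33779)*(-49827 + (-68 - (-61)/36)) = 77549*(-49827 + (-68 - (-61)/36)) = 77549*(-49827 + (-68 - 1*(-61/36))) = 77549*(-49827 + (-68 + 61/36)) = 77549*(-49827 - 2387/36) = 77549*(-1796159/36) = -139290334291/36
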